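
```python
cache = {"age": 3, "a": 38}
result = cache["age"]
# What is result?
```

Trace:
`cache = {"age": 3, "a": 38}` → cache = {'age': 3, 'a': 38}
`result = cache["age"]` → result = 3
So result = 3

Answer: 3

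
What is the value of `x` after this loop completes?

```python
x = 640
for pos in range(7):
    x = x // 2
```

Halve 7 times: 640 // 2^7 = 5
`x` takes the values: 640 → 320 → 160 → 80 → 40 → 20 → 10 → 5

Answer: 5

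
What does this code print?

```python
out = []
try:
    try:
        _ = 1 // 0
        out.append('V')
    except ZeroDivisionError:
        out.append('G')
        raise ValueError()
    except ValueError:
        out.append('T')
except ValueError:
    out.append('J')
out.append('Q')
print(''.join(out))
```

Execution trace: 'G' (inner except ZeroDivisionError) → 'J' (outer except ValueError) → 'Q' (after the try/except). Output: GJQ

Answer: GJQ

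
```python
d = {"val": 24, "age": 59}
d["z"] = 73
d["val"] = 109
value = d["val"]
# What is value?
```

Trace:
`d = {"val": 24, "age": 59}` → d = {'val': 24, 'age': 59}
`d["z"] = 73` → d = {'val': 24, 'age': 59, 'z': 73}
`d["val"] = 109` → d = {'val': 109, 'age': 59, 'z': 73}
`value = d["val"]` → value = 109
So value = 109

Answer: 109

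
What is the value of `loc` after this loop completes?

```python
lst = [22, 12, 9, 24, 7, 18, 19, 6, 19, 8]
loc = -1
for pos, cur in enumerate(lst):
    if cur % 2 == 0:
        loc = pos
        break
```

First even number index in [22, 12, 9, 24, 7, 18, 19, 6, 19, 8]
`loc` takes the values: -1 → 0

Answer: 0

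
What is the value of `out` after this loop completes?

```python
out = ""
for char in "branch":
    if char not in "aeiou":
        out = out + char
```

Remove vowels from 'branch'
`out` takes the values: "" → "b" → "br" → "brn" → "brnc" → "brnch"

Answer: "brnch"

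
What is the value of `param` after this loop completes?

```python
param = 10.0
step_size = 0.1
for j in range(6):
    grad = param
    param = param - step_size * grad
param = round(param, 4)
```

Gradient descent: w = 10.0 * (1 - 0.1)^6
`param` takes the values: 10.0 → 9.0 → 8.1 → 7.29 → 6.561 → 5.9049 → 5.31441 → 5.3144

Answer: 5.3144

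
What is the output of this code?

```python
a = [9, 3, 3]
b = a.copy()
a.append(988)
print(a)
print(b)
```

Key concept: list.copy() creates independent copy.
Step by step:
`a = [9, 3, 3]` → a = [9, 3, 3]
`b = a.copy()` → b = [9, 3, 3]
`a.append(988)` → a = [9, 3, 3, 988]
`print(a)` → prints [9, 3, 3, 988]
`print(b)` → prints [9, 3, 3]

Answer:
[9, 3, 3, 988]
[9, 3, 3]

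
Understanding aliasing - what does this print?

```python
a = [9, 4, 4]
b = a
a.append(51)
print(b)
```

Key concept: basic list aliasing.
Step by step:
`a = [9, 4, 4]` → a = [9, 4, 4]
`b = a` → b = [9, 4, 4] (same object as a)
`a.append(51)` → a = [9, 4, 4, 51] (same object as b); b = [9, 4, 4, 51] (same object as a)
`print(b)` → prints [9, 4, 4, 51]

Answer: [9, 4, 4, 51]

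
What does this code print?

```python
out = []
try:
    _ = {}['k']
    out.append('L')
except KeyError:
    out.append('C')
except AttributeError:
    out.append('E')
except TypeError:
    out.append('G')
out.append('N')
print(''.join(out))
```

Execution trace: 'C' (except KeyError) → 'N' (after the try/except). Output: CN

Answer: CN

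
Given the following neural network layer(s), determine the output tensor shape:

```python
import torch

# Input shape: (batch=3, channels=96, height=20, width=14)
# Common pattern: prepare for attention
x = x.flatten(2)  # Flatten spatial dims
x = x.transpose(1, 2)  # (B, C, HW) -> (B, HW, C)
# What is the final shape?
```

Input: (3, 96, 20, 14) -> after flatten(2): (3, 96, 280) -> Output: (3, 280, 96)

Answer: (3, 280, 96)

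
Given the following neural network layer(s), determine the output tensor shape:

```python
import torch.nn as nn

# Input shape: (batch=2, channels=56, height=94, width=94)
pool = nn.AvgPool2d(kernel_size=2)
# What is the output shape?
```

Input: (2, 56, 94, 94) -> Output: (2, 56, 47, 47)

Answer: (2, 56, 47, 47)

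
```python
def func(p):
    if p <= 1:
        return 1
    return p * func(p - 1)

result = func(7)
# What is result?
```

func(7) = 7 * 6 * 5 * 4 * 3 * 2 * 1 = 5040

Answer: 5040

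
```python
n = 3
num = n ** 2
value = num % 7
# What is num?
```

Trace:
`n = 3` → n = 3
`num = n ** 2` → num = 9
`value = num % 7` → value = 2
So num = 9

Answer: 9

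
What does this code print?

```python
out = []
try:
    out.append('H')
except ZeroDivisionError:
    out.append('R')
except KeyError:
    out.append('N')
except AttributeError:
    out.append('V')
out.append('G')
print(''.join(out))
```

Execution trace: 'H' (try body, no exception) → 'G' (after the try/except). Output: HG

Answer: HG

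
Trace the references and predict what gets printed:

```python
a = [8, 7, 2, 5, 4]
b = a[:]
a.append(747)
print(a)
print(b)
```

Key concept: slice [:] creates copy.
Step by step:
`a = [8, 7, 2, 5, 4]` → a = [8, 7, 2, 5, 4]
`b = a[:]` → b = [8, 7, 2, 5, 4]
`a.append(747)` → a = [8, 7, 2, 5, 4, 747]
`print(a)` → prints [8, 7, 2, 5, 4, 747]
`print(b)` → prints [8, 7, 2, 5, 4]

Answer:
[8, 7, 2, 5, 4, 747]
[8, 7, 2, 5, 4]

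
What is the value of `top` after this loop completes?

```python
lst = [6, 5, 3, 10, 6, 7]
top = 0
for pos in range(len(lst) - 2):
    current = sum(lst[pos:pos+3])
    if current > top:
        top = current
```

Max sum of 3-element window in [6, 5, 3, 10, 6, 7]
`top` takes the values: 0 → 14 → 18 → 19 → 23

Answer: 23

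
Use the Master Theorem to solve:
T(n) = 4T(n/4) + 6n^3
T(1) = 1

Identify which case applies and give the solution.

a=4, b=4, f(n)=6n^3. log_4(4) = 1. Since c=3 > 1 and the regularity condition holds (4(n/4)^3 = (4/4^3)n^3 with 4/4^3 < 1), Case 3 applies: T(n) = Θ(f(n)) = O(n^3).

Answer: O(n^3) - Case 3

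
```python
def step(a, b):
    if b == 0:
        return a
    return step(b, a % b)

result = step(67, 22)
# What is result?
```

step(67, 22) -> step(22, 1) -> step(1, 0) -> 1

Answer: 1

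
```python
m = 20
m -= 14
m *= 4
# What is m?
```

Trace:
`m = 20` → m = 20
`m -= 14` → m = 6
`m *= 4` → m = 24
So m = 24

Answer: 24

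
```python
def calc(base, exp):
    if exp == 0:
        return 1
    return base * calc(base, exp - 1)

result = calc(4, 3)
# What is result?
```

calc(4, 3) = 4 * 4 * 4 = 64

Answer: 64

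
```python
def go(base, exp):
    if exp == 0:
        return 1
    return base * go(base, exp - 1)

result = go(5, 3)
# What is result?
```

go(5, 3) = 5 * 5 * 5 = 125

Answer: 125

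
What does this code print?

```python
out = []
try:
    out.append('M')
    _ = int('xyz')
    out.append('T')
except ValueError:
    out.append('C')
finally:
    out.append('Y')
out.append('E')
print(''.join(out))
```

Execution trace: 'M' (try body) → 'C' (except ValueError) → 'Y' (finally) → 'E' (after the try/except). Output: MCYE

Answer: MCYE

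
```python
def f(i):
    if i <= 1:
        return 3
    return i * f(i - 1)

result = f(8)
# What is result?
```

f(8) = 8 * 7 * 6 * 5 * 4 * 3 * 2 * 3 = 120960

Answer: 120960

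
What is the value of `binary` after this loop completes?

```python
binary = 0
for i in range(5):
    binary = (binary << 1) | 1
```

Build 5 consecutive 1-bits: 0b11111
`binary` takes the values: 0 → 1 → 3 → 7 → 15 → 31

Answer: 31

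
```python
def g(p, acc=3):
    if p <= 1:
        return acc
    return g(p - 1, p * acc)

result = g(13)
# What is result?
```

Accumulator trace (n, acc): (13, 3) -> (12, 39) -> (11, 468) -> (10, 5148) -> (9, 51480) -> (8, 463320) -> (7, 3706560) -> (6, 25945920) -> (5, 155675520) -> (4, 778377600) -> (3, 3113510400) -> (2, 9340531200) -> (1, 18681062400) -> return 18681062400

Answer: 18681062400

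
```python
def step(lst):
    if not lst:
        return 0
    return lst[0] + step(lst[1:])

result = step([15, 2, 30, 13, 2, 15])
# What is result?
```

15 + 2 + 30 + 13 + 2 + 15 + 0 = 77

Answer: 77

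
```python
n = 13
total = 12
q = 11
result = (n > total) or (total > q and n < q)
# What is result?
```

Trace:
`n = 13` → n = 13
`total = 12` → total = 12
`q = 11` → q = 11
`result = (n > total) or (total > q and n < q)` → result = True
So result = True

Answer: True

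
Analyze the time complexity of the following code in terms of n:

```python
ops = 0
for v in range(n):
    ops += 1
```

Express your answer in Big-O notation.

Each loop level contributes: n. Multiplying the contributions gives O(n).

Answer: O(n)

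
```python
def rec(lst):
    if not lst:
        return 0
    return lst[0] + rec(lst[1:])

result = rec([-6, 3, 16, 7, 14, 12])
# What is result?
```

(-6) + 3 + 16 + 7 + 14 + 12 + 0 = 46

Answer: 46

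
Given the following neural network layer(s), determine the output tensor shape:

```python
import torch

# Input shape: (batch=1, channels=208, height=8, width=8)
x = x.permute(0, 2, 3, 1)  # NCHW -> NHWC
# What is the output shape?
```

Input: (1, 208, 8, 8) -> Output: (1, 8, 8, 208)

Answer: (1, 8, 8, 208)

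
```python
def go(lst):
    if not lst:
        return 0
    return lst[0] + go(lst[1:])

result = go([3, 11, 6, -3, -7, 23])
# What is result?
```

3 + 11 + 6 + (-3) + (-7) + 23 + 0 = 33

Answer: 33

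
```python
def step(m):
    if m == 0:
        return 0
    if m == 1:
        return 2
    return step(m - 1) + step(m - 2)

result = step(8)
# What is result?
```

Build up from base cases: step(0)=0, step(1)=2, step(2)=2, step(3)=4, step(4)=6, step(5)=10, step(6)=16, ..., step(8)=42

Answer: 42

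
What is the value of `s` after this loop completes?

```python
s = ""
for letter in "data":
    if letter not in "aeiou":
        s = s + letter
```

Remove vowels from 'data'
`s` takes the values: "" → "d" → "dt"

Answer: "dt"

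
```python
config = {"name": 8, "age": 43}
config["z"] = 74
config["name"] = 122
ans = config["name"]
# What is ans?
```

Trace:
`config = {"name": 8, "age": 43}` → config = {'name': 8, 'age': 43}
`config["z"] = 74` → config = {'name': 8, 'age': 43, 'z': 74}
`config["name"] = 122` → config = {'name': 122, 'age': 43, 'z': 74}
`ans = config["name"]` → ans = 122
So ans = 122

Answer: 122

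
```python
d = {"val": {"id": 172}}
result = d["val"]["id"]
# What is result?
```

Trace:
`d = {"val": {"id": 172}}` → d = {'val': {'id': 172}}
`result = d["val"]["id"]` → result = 172
So result = 172

Answer: 172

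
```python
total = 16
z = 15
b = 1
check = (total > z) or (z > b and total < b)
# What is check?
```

Trace:
`total = 16` → total = 16
`z = 15` → z = 15
`b = 1` → b = 1
`check = (total > z) or (z > b and total < b)` → check = True
So check = True

Answer: True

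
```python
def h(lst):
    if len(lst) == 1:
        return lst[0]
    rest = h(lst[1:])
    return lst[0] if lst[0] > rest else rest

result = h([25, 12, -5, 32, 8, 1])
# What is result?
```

Recursive max over [25, 12, -5, 32, 8, 1] = 32

Answer: 32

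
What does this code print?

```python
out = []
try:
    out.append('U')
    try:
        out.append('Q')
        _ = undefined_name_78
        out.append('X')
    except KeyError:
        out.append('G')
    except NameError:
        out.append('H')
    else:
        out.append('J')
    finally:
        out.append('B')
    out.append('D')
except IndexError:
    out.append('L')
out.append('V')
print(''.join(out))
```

Execution trace: 'U' (try body) → 'Q' (inner try body) → 'H' (inner except NameError) → 'B' (inner finally) → 'D' (try body, no exception) → 'V' (after the try/except). Output: UQHBDV

Answer: UQHBDV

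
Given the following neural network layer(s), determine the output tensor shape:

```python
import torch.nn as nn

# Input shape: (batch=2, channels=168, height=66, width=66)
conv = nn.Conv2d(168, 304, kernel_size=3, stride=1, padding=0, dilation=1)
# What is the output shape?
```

Input: (2, 168, 66, 66) -> Output: (2, 304, 64, 64)

Answer: (2, 304, 64, 64)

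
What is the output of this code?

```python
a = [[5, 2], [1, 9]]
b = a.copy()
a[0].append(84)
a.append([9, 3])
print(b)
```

Key concept: shallow copy with nested lists.
Step by step:
`a = [[5, 2], [1, 9]]` → a = [[5, 2], [1, 9]]
`b = a.copy()` → b = [[5, 2], [1, 9]]
`a[0].append(84)` → a = [[5, 2, 84], [1, 9]]; b = [[5, 2, 84], [1, 9]]
`a.append([9, 3])` → a = [[5, 2, 84], [1, 9], [9, 3]]
`print(b)` → prints [[5, 2, 84], [1, 9]]

Answer: [[5, 2, 84], [1, 9]]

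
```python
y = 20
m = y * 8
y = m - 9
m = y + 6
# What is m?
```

Trace:
`y = 20` → y = 20
`m = y * 8` → m = 160
`y = m - 9` → y = 151
`m = y + 6` → m = 157
So m = 157

Answer: 157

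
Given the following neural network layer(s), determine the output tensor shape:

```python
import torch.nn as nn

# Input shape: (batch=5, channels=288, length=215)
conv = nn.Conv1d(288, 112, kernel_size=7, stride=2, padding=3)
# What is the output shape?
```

Input: (5, 288, 215) -> Output: (5, 112, 108)

Answer: (5, 112, 108)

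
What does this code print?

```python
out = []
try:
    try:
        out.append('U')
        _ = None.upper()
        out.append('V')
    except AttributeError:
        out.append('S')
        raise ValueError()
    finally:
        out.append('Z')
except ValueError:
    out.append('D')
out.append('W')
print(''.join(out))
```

Execution trace: 'U' (inner try body) → 'S' (inner except AttributeError) → 'Z' (inner finally) → 'D' (outer except ValueError) → 'W' (after the try/except). Output: USZDW

Answer: USZDW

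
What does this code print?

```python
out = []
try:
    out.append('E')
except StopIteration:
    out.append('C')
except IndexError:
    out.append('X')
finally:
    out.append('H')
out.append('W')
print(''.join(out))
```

Execution trace: 'E' (try body, no exception) → 'H' (finally) → 'W' (after the try/except). Output: EHW

Answer: EHW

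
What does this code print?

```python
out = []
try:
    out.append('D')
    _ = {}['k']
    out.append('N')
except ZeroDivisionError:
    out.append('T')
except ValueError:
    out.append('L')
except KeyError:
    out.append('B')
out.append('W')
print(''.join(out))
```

Execution trace: 'D' (try body) → 'B' (except KeyError) → 'W' (after the try/except). Output: DBW

Answer: DBW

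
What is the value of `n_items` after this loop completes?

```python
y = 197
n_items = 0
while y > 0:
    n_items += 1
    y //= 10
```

Count digits by repeated division by 10
`n_items` takes the values: 0 → 1 → 2 → 3

Answer: 3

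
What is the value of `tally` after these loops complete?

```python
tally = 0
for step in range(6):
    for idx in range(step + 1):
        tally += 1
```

Triangle: 1 + 2 + ... + 6
`tally` takes the values: 0 → 1 → 2 → 3 → 4 → 5 → 6 → 7 → 8 → 9 → 10 → 11 → 12 → 13 → 14 → 15 → 16 → 17 → 18 → 19 → 20 → 21

Answer: 21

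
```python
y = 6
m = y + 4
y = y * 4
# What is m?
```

Trace:
`y = 6` → y = 6
`m = y + 4` → m = 10
`y = y * 4` → y = 24
So m = 10

Answer: 10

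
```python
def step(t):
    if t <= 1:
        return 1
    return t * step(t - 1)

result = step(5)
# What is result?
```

step(5) = 5 * 4 * 3 * 2 * 1 = 120

Answer: 120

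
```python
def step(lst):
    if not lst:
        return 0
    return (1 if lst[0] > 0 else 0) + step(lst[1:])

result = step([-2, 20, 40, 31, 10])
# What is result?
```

Count of positive elements in [-2, 20, 40, 31, 10] = 4

Answer: 4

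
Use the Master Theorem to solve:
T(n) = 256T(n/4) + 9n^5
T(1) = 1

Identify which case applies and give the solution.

a=256, b=4, f(n)=9n^5. log_4(256) = 4. Since c=5 > 4 and the regularity condition holds (256(n/4)^5 = (256/4^5)n^5 with 256/4^5 < 1), Case 3 applies: T(n) = Θ(f(n)) = O(n^5).

Answer: O(n^5) - Case 3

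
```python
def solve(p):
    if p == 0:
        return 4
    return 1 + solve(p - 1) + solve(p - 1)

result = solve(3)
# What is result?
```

solve(p) = 1 + 2·solve(p-1), solve(0)=4. Closed form: (4+1)·2^3 - 1 = 39.

Answer: 39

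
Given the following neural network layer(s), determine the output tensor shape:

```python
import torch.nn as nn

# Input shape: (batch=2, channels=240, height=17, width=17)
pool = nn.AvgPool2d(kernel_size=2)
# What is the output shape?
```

Input: (2, 240, 17, 17) -> Output: (2, 240, 8, 8)

Answer: (2, 240, 8, 8)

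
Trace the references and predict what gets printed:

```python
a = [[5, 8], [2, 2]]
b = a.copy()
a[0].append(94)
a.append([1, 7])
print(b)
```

Key concept: shallow copy with nested lists.
Step by step:
`a = [[5, 8], [2, 2]]` → a = [[5, 8], [2, 2]]
`b = a.copy()` → b = [[5, 8], [2, 2]]
`a[0].append(94)` → a = [[5, 8, 94], [2, 2]]; b = [[5, 8, 94], [2, 2]]
`a.append([1, 7])` → a = [[5, 8, 94], [2, 2], [1, 7]]
`print(b)` → prints [[5, 8, 94], [2, 2]]

Answer: [[5, 8, 94], [2, 2]]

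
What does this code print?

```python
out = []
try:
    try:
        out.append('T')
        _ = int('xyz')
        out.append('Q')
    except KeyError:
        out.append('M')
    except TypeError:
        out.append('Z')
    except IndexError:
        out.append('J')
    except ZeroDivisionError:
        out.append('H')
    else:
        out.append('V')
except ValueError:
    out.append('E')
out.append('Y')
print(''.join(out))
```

Execution trace: 'T' (try body) → 'E' (outer except ValueError) → 'Y' (after the try/except). Output: TEY

Answer: TEY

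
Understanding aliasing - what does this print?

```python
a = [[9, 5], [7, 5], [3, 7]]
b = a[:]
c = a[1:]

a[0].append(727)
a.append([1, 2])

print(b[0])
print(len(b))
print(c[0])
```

Key concept: slice with nested mutation.
Step by step:
`a = [[9, 5], [7, 5], [3, 7]]` → a = [[9, 5], [7, 5], [3, 7]]
`b = a[:]` → b = [[9, 5], [7, 5], [3, 7]]
`c = a[1:]` → c = [[7, 5], [3, 7]]
`a[0].append(727)` → a = [[9, 5, 727], [7, 5], [3, 7]]; b = [[9, 5, 727], [7, 5], [3, 7]]
`a.append([1, 2])` → a = [[9, 5, 727], [7, 5], [3, 7], [1, 2]]
`print(b[0])` → prints [9, 5, 727]
`print(len(b))` → prints 3
`print(c[0])` → prints [7, 5]

Answer:
[9, 5, 727]
3
[7, 5]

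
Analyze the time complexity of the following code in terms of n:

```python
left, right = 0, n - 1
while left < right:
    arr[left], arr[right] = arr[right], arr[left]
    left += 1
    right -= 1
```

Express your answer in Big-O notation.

This is In-place array reversal. Time complexity: O(n).

Answer: O(n)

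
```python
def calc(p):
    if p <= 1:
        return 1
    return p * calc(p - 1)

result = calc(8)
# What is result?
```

calc(8) = 8 * 7 * 6 * 5 * 4 * 3 * 2 * 1 = 40320

Answer: 40320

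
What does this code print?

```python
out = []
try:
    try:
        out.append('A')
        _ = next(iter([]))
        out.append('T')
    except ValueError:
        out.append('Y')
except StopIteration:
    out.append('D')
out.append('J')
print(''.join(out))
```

Execution trace: 'A' (try body) → 'D' (outer except StopIteration) → 'J' (after the try/except). Output: ADJ

Answer: ADJ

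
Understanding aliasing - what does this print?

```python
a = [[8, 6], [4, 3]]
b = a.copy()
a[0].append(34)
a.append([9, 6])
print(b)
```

Key concept: shallow copy with nested lists.
Step by step:
`a = [[8, 6], [4, 3]]` → a = [[8, 6], [4, 3]]
`b = a.copy()` → b = [[8, 6], [4, 3]]
`a[0].append(34)` → a = [[8, 6, 34], [4, 3]]; b = [[8, 6, 34], [4, 3]]
`a.append([9, 6])` → a = [[8, 6, 34], [4, 3], [9, 6]]
`print(b)` → prints [[8, 6, 34], [4, 3]]

Answer: [[8, 6, 34], [4, 3]]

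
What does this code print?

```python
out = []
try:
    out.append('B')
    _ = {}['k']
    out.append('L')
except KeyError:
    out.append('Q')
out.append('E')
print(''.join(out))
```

Execution trace: 'B' (try body) → 'Q' (except KeyError) → 'E' (after the try/except). Output: BQE

Answer: BQE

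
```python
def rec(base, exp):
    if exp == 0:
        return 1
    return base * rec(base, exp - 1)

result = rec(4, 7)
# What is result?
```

rec(4, 7) = 4 * 4 * 4 * 4 * 4 * 4 * 4 = 16384

Answer: 16384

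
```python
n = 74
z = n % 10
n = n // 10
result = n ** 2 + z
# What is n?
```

Trace:
`n = 74` → n = 74
`z = n % 10` → z = 4
`n = n // 10` → n = 7
`result = n ** 2 + z` → result = 53
So n = 7

Answer: 7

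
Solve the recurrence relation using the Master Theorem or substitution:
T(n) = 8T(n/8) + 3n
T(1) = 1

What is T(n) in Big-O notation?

By Master Theorem: a=8, b=8, f(n)=3n. Since log_8(8) = 1 and f(n) = Θ(n^1), Case 2 applies. T(n) = O(n log n).

Answer: O(n log n)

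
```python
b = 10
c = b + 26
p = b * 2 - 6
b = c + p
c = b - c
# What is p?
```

Trace:
`b = 10` → b = 10
`c = b + 26` → c = 36
`p = b * 2 - 6` → p = 14
`b = c + p` → b = 50
`c = b - c` → c = 14
So p = 14

Answer: 14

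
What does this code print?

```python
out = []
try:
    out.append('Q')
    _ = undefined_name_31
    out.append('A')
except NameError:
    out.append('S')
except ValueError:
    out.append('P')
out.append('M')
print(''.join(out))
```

Execution trace: 'Q' (try body) → 'S' (except NameError) → 'M' (after the try/except). Output: QSM

Answer: QSM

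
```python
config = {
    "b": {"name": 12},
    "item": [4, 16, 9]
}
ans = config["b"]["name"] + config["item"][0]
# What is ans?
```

Trace:
`config = { ...` → config = {'b': {'name': 12}, 'item': [4, 16, 9]}
`ans = config["b"]["name"] + config["item"][0]` → ans = 16
So ans = 16

Answer: 16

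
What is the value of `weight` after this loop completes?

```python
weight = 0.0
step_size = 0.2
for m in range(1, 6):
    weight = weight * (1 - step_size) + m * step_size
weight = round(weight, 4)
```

Moving average with lr=0.2
`weight` takes the values: 0.0 → 0.2 → 0.56 → 1.048 → 1.6384 → 2.31072 → 2.3107

Answer: 2.3107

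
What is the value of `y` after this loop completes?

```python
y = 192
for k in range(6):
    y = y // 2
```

Halve 6 times: 192 // 2^6 = 3
`y` takes the values: 192 → 96 → 48 → 24 → 12 → 6 → 3

Answer: 3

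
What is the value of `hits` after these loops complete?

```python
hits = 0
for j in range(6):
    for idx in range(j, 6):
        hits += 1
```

Upper triangle: 6 + 5 + ... + 1
`hits` takes the values: 0 → 1 → 2 → 3 → 4 → 5 → 6 → 7 → 8 → 9 → 10 → 11 → 12 → 13 → 14 → 15 → 16 → 17 → 18 → 19 → 20 → 21

Answer: 21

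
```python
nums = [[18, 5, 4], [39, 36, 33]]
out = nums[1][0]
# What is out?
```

Trace:
`nums = [[18, 5, 4], [39, 36, 33]]` → nums = [[18, 5, 4], [39, 36, 33]]
`out = nums[1][0]` → out = 39
So out = 39

Answer: 39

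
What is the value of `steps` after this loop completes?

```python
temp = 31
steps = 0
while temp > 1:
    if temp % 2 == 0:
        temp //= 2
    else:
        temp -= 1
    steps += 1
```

Steps to reduce 31 to 1
`steps` takes the values: 0 → 1 → 2 → 3 → 4 → 5 → 6 → 7 → 8

Answer: 8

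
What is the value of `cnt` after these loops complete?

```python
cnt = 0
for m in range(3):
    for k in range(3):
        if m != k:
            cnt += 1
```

3² - 3 (exclude diagonal)
`cnt` takes the values: 0 → 1 → 2 → 3 → 4 → 5 → 6

Answer: 6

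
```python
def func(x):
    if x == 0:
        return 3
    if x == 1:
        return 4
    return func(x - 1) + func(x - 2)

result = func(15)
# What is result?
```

Build up from base cases: func(0)=3, func(1)=4, func(2)=7, func(3)=11, func(4)=18, func(5)=29, func(6)=47, ..., func(15)=3571

Answer: 3571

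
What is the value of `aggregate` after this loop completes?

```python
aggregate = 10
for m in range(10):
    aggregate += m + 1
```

Start at 10, add 1 to 10 = 65
`aggregate` takes the values: 10 → 11 → 13 → 16 → 20 → 25 → 31 → 38 → 46 → 55 → 65

Answer: 65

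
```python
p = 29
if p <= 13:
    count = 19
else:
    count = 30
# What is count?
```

Trace:
`p = 29` → p = 29
`if p <= 13: ...` → p <= 13 is False, take else branch → count = 30
So count = 30

Answer: 30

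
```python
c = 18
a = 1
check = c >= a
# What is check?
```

Trace:
`c = 18` → c = 18
`a = 1` → a = 1
`check = c >= a` → check = True
So check = True

Answer: True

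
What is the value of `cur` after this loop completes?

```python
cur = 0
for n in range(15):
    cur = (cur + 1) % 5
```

Increment mod 5, 15 times = 0
`cur` takes the values: 0 → 1 → 2 → 3 → 4 → 0 → 1 → 2 → 3 → 4 → 0 → 1 → 2 → 3 → 4 → 0

Answer: 0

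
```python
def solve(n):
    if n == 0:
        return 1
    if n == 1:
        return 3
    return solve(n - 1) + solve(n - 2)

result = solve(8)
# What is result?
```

Build up from base cases: solve(0)=1, solve(1)=3, solve(2)=4, solve(3)=7, solve(4)=11, solve(5)=18, solve(6)=29, ..., solve(8)=76

Answer: 76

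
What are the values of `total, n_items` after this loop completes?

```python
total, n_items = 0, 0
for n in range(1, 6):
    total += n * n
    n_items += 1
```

Sum of squares and count
`total, n_items` takes the values: (0, 0) → (1, 0) → (1, 1) → (5, 1) → (5, 2) → (14, 2) → (14, 3) → (30, 3) → (30, 4) → (55, 4) → (55, 5)

Answer: 55, 5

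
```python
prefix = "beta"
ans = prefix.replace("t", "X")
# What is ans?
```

Trace:
`prefix = "beta"` → prefix = 'beta'
`ans = prefix.replace("t", "X")` → ans = 'beXa'
So ans = 'beXa'

Answer: 'beXa'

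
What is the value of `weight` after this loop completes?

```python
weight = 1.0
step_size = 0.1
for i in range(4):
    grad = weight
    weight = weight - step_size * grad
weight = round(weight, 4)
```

Gradient descent: w = 1.0 * (1 - 0.1)^4
`weight` takes the values: 1.0 → 0.9 → 0.81 → 0.729 → 0.6561

Answer: 0.6561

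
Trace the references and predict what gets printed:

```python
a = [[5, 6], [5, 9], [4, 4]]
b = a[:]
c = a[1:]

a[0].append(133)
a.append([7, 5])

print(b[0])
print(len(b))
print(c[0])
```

Key concept: slice with nested mutation.
Step by step:
`a = [[5, 6], [5, 9], [4, 4]]` → a = [[5, 6], [5, 9], [4, 4]]
`b = a[:]` → b = [[5, 6], [5, 9], [4, 4]]
`c = a[1:]` → c = [[5, 9], [4, 4]]
`a[0].append(133)` → a = [[5, 6, 133], [5, 9], [4, 4]]; b = [[5, 6, 133], [5, 9], [4, 4]]
`a.append([7, 5])` → a = [[5, 6, 133], [5, 9], [4, 4], [7, 5]]
`print(b[0])` → prints [5, 6, 133]
`print(len(b))` → prints 3
`print(c[0])` → prints [5, 9]

Answer:
[5, 6, 133]
3
[5, 9]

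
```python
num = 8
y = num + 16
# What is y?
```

Trace:
`num = 8` → num = 8
`y = num + 16` → y = 24
So y = 24

Answer: 24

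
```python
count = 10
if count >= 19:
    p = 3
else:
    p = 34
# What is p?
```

Trace:
`count = 10` → count = 10
`if count >= 19: ...` → count >= 19 is False, take else branch → p = 34
So p = 34

Answer: 34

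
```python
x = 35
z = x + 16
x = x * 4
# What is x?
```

Trace:
`x = 35` → x = 35
`z = x + 16` → z = 51
`x = x * 4` → x = 140
So x = 140

Answer: 140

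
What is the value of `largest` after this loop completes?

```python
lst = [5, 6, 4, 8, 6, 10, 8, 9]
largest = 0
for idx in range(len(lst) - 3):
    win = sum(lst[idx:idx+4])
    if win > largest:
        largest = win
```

Max sum of 4-element window in [5, 6, 4, 8, 6, 10, 8, 9]
`largest` takes the values: 0 → 23 → 24 → 28 → 32 → 33

Answer: 33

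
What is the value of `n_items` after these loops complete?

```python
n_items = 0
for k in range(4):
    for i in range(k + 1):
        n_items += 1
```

Triangle: 1 + 2 + ... + 4
`n_items` takes the values: 0 → 1 → 2 → 3 → 4 → 5 → 6 → 7 → 8 → 9 → 10

Answer: 10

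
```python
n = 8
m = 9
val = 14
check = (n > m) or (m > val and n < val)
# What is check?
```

Trace:
`n = 8` → n = 8
`m = 9` → m = 9
`val = 14` → val = 14
`check = (n > m) or (m > val and n < val)` → check = False
So check = False

Answer: False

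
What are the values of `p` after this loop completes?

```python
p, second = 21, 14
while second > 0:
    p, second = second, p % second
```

GCD of 21 and 14
`p` takes the values: 21 → 14 → 7

Answer: 7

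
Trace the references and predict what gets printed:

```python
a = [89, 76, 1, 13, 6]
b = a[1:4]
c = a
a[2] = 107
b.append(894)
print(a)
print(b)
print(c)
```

Key concept: slice vs alias.
Step by step:
`a = [89, 76, 1, 13, 6]` → a = [89, 76, 1, 13, 6]
`b = a[1:4]` → b = [76, 1, 13]
`c = a` → c = [89, 76, 1, 13, 6] (same object as a)
`a[2] = 107` → a = [89, 76, 107, 13, 6] (same object as c); c = [89, 76, 107, 13, 6] (same object as a)
`b.append(894)` → b = [76, 1, 13, 894]
`print(a)` → prints [89, 76, 107, 13, 6]
`print(b)` → prints [76, 1, 13, 894]
`print(c)` → prints [89, 76, 107, 13, 6]

Answer:
[89, 76, 107, 13, 6]
[76, 1, 13, 894]
[89, 76, 107, 13, 6]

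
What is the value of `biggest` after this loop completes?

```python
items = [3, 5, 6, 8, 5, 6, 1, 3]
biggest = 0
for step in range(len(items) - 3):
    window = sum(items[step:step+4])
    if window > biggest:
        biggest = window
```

Max sum of 4-element window in [3, 5, 6, 8, 5, 6, 1, 3]
`biggest` takes the values: 0 → 22 → 24 → 25

Answer: 25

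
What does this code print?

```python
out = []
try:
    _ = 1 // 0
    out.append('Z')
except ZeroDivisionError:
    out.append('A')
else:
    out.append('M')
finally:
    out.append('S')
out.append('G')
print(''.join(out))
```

Execution trace: 'A' (except ZeroDivisionError) → 'S' (finally) → 'G' (after the try/except). Output: ASG

Answer: ASG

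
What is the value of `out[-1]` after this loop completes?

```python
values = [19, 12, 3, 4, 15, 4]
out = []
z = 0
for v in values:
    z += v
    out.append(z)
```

Cumulative sum ends at 57
`out` takes the values: [] → [19] → [19, 31] → [19, 31, 34] → [19, 31, 34, 38] → [19, 31, 34, 38, 53] → [19, 31, 34, 38, 53, 57]
So `out[-1]` = 57

Answer: 57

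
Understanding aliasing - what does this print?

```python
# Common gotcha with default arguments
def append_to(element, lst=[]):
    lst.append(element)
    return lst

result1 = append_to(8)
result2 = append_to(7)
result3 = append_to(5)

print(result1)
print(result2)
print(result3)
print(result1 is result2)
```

Key concept: mutable default argument gotcha.
Step by step:
`result1 = append_to(8)` → result1 = [8]
`result2 = append_to(7)` → result1 = [8, 7] (same object as result2); result2 = [8, 7] (same object as result1)
`result3 = append_to(5)` → result1 = [8, 7, 5] (same object as result2, result3); result2 = [8, 7, 5] (same object as result1, result3); result3 = [8, 7, 5] (same object as result1, result2)
`print(result1)` → prints [8, 7, 5]
`print(result2)` → prints [8, 7, 5]
`print(result3)` → prints [8, 7, 5]
`print(result1 is result2)` → prints True

Answer:
[8, 7, 5]
[8, 7, 5]
[8, 7, 5]
True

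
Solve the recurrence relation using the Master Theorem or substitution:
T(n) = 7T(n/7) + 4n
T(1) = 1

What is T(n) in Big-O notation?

By Master Theorem: a=7, b=7, f(n)=4n. Since log_7(7) = 1 and f(n) = Θ(n^1), Case 2 applies. T(n) = O(n log n).

Answer: O(n log n)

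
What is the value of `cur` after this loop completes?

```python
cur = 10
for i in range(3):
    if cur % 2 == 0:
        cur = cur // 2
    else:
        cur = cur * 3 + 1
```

Collatz-style transformation from 10
`cur` takes the values: 10 → 5 → 16 → 8

Answer: 8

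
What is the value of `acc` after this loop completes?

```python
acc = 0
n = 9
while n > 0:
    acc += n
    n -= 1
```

Sum 9 down to 1
`acc` takes the values: 0 → 9 → 17 → 24 → 30 → 35 → 39 → 42 → 44 → 45

Answer: 45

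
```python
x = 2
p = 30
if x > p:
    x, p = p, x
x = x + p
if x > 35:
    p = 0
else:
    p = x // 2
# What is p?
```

Trace:
`x = 2` → x = 2
`p = 30` → p = 30
`if x > p: ...` → x > p is False → no variable changes
`x = x + p` → x = 32
`if x > 35: ...` → x > 35 is False, take else branch → p = 16
So p = 16

Answer: 16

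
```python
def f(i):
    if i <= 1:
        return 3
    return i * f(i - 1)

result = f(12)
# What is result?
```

f(12) = 12 * 11 * 10 * 9 * 8 * 7 * 6 * 5 * 4 * 3 * 2 * 3 = 1437004800

Answer: 1437004800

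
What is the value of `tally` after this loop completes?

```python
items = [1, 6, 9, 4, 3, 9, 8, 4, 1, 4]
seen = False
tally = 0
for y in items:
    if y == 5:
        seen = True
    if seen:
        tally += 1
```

Count elements after first 5 in [1, 6, 9, 4, 3, 9, 8, 4, 1, 4]
`tally` takes the values: 0

Answer: 0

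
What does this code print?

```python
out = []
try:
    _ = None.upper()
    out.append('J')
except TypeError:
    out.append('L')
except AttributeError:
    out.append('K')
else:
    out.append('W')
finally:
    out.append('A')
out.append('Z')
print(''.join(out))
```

Execution trace: 'K' (except AttributeError) → 'A' (finally) → 'Z' (after the try/except). Output: KAZ

Answer: KAZ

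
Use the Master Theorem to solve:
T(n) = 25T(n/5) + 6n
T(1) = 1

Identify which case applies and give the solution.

a=25, b=5, f(n)=6n. log_5(25) = 2. Since c=1 < 2, Case 1 applies: T(n) = Θ(n^log_b(a)) = O(n^2).

Answer: O(n^2) - Case 1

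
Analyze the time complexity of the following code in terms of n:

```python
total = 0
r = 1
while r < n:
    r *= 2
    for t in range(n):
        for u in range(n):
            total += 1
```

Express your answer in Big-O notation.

Each loop level contributes: log n × n × n. Multiplying the contributions gives O(n^2 log n).

Answer: O(n^2 log n)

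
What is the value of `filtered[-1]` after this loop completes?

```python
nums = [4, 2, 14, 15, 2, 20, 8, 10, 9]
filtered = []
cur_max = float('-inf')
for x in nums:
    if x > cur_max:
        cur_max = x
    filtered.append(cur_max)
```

Running max ends at 20
`filtered` takes the values: [] → [4] → [4, 4] → [4, 4, 14] → [4, 4, 14, 15] → [4, 4, 14, 15, 15] → [4, 4, 14, 15, 15, 20] → [4, 4, 14, 15, 15, 20, 20] → [4, 4, 14, 15, 15, 20, 20, 20] → [4, 4, 14, 15, 15, 20, 20, 20, 20]
So `filtered[-1]` = 20

Answer: 20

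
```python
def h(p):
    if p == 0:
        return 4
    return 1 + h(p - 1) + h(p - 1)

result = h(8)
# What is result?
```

h(p) = 1 + 2·h(p-1), h(0)=4. Closed form: (4+1)·2^8 - 1 = 1279.

Answer: 1279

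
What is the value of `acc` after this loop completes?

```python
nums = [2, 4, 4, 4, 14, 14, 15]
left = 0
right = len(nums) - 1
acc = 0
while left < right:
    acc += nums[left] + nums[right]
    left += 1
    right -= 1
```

Sum of pairs from ends
`acc` takes the values: 0 → 17 → 35 → 53

Answer: 53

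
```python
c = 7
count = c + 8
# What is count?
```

Trace:
`c = 7` → c = 7
`count = c + 8` → count = 15
So count = 15

Answer: 15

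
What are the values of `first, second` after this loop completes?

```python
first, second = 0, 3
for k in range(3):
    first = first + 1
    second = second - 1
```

first goes 0→3, second goes 3→0
`first, second` takes the values: (0, 3) → (1, 3) → (1, 2) → (2, 2) → (2, 1) → (3, 1) → (3, 0)

Answer: 3, 0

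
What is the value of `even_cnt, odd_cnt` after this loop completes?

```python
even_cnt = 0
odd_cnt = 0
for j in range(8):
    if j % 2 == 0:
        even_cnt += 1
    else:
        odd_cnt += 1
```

Count evens and odds in range(8)
`even_cnt, odd_cnt` takes the values: (0, 0) → (1, 0) → (1, 1) → (2, 1) → (2, 2) → (3, 2) → (3, 3) → (4, 3) → (4, 4)

Answer: 4, 4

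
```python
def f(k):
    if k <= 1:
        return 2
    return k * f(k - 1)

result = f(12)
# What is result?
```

f(12) = 12 * 11 * 10 * 9 * 8 * 7 * 6 * 5 * 4 * 3 * 2 * 2 = 958003200

Answer: 958003200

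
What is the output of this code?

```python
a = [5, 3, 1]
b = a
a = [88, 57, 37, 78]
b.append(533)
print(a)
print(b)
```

Key concept: rebinding vs mutation: a is rebound to a new list, b still points at the original.
Step by step:
`a = [5, 3, 1]` → a = [5, 3, 1]
`b = a` → b = [5, 3, 1] (same object as a)
`a = [88, 57, 37, 78]` → a = [88, 57, 37, 78]
`b.append(533)` → b = [5, 3, 1, 533]
`print(a)` → prints [88, 57, 37, 78]
`print(b)` → prints [5, 3, 1, 533]

Answer:
[88, 57, 37, 78]
[5, 3, 1, 533]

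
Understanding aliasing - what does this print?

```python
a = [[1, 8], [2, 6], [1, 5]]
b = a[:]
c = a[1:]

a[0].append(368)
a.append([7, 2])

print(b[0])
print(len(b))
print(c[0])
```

Key concept: slice with nested mutation.
Step by step:
`a = [[1, 8], [2, 6], [1, 5]]` → a = [[1, 8], [2, 6], [1, 5]]
`b = a[:]` → b = [[1, 8], [2, 6], [1, 5]]
`c = a[1:]` → c = [[2, 6], [1, 5]]
`a[0].append(368)` → a = [[1, 8, 368], [2, 6], [1, 5]]; b = [[1, 8, 368], [2, 6], [1, 5]]
`a.append([7, 2])` → a = [[1, 8, 368], [2, 6], [1, 5], [7, 2]]
`print(b[0])` → prints [1, 8, 368]
`print(len(b))` → prints 3
`print(c[0])` → prints [2, 6]

Answer:
[1, 8, 368]
3
[2, 6]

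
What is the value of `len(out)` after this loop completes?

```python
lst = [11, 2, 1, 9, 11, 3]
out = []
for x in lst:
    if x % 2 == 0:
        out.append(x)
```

Count even numbers in [11, 2, 1, 9, 11, 3]
`out` takes the values: [] → [2]
So `len(out)` = 1

Answer: 1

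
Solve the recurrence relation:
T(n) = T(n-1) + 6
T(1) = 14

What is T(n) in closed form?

Unrolling: T(n) = T(1) + 6·(n-1) = 14 + 6(n-1) = 6n + 8.

Answer: T(n) = 6n + 8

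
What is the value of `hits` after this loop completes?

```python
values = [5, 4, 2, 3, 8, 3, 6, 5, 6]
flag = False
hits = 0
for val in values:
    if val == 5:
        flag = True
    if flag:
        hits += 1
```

Count elements after first 5 in [5, 4, 2, 3, 8, 3, 6, 5, 6]
`hits` takes the values: 0 → 1 → 2 → 3 → 4 → 5 → 6 → 7 → 8 → 9

Answer: 9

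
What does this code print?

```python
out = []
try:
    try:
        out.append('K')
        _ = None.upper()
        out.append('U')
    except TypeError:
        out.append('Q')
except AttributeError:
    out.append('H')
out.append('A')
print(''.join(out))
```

Execution trace: 'K' (inner try body) → 'H' (outer except AttributeError) → 'A' (after the try/except). Output: KHA

Answer: KHA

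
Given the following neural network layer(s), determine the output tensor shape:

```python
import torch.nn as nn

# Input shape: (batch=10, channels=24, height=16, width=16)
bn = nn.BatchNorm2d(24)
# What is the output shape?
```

Input: (10, 24, 16, 16) -> Output: (10, 24, 16, 16)

Answer: (10, 24, 16, 16)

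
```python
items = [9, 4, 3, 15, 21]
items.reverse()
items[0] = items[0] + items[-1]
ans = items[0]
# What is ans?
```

Trace:
`items = [9, 4, 3, 15, 21]` → items = [9, 4, 3, 15, 21]
`items.reverse()` → items = [21, 15, 3, 4, 9]
`items[0] = items[0] + items[-1]` → items = [30, 15, 3, 4, 9]
`ans = items[0]` → ans = 30
So ans = 30

Answer: 30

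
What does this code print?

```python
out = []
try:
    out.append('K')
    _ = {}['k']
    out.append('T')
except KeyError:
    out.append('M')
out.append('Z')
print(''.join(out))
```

Execution trace: 'K' (try body) → 'M' (except KeyError) → 'Z' (after the try/except). Output: KMZ

Answer: KMZ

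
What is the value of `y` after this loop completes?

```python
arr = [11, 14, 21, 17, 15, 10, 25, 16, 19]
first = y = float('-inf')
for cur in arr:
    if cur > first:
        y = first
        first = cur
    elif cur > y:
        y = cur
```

Second largest (with repeats) in [11, 14, 21, 17, 15, 10, 25, 16, 19]
`y` takes the values: -inf → 11 → 14 → 17 → 21

Answer: 21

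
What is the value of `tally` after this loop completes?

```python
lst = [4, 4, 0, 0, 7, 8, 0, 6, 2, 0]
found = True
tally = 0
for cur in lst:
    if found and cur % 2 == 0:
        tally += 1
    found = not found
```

Count even values at even positions
`tally` takes the values: 0 → 1 → 2 → 3 → 4

Answer: 4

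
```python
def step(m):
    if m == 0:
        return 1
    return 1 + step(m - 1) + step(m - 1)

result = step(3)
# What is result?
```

step(m) = 1 + 2·step(m-1), step(0)=1. Closed form: (1+1)·2^3 - 1 = 15.

Answer: 15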